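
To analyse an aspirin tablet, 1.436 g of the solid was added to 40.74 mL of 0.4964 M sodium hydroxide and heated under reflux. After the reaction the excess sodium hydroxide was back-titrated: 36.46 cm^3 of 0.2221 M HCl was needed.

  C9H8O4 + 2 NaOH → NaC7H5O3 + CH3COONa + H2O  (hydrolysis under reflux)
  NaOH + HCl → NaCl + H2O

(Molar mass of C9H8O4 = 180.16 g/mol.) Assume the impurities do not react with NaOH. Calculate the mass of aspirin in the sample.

1.092 g

n(NaOH) added = 0.04074 × 0.4964 = 0.02022 mol
n(HCl) used in back-titration = 0.03646 × 0.2221 = 8.098 × 10^-3 mol
n(NaOH) left over = 8.098 × 10^-3 mol (1:1 ratio)
n(NaOH) consumed by analyte = 0.02022 − 8.098 × 10^-3 = 0.01213 mol
From the 1:2 ratio, n(C9H8O4) = 1/2 × 0.01213 = 6.063 × 10^-3 mol
mass of C9H8O4 = 6.063 × 10^-3 × 180.16 = 1.092 g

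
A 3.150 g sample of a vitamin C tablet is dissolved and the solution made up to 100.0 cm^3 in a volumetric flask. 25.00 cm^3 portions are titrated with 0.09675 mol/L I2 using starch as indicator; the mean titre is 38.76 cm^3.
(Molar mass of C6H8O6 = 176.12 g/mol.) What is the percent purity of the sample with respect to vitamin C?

83.87 %

C6H8O6 + I2 → C6H6O6 + 2 HI
n(I2) per titration = 0.03876 × 0.09675 = 3.750 × 10^-3 mol
n(C6H8O6) in each aliquot = 3.750 × 10^-3 mol (1:1 ratio)
n(C6H8O6) in the whole flask = 3.750 × 10^-3 × 100.0/25.00 = 0.01500 mol
mass of C6H8O6 = 0.01500 × 176.12 = 2.642 g
% C6H8O6 = 2.642 / 3.150 × 100 = 83.87 %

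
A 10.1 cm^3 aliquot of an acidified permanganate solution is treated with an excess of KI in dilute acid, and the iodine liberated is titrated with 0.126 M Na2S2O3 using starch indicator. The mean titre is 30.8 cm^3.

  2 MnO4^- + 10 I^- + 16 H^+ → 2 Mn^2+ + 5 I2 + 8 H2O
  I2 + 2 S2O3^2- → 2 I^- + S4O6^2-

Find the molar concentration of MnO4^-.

n(S2O3^2-) = 0.0308 × 0.126 = 3.88 × 10^-3 mol
n(I2) = n(S2O3^2-)/2 = 1.94 × 10^-3 mol
From the 2:5 ratio, n(MnO4^-) in the aliquot = 2/5 × 1.94 × 10^-3 = 7.76 × 10^-4 mol
[MnO4^-] = 7.76 × 10^-4 / 0.0101 = 0.0768 mol/L

0.0768 M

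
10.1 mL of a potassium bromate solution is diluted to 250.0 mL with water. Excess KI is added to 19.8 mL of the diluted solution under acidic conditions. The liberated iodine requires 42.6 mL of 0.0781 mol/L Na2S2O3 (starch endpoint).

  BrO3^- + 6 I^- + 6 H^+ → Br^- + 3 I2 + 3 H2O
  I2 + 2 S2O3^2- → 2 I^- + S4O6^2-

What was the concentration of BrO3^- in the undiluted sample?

0.693 mol/L

n(S2O3^2-) = 0.0426 × 0.0781 = 3.33 × 10^-3 mol
n(I2) = n(S2O3^2-)/2 = 1.66 × 10^-3 mol
From the 1:3 ratio, n(BrO3^-) in the aliquot = 1/3 × 1.66 × 10^-3 = 5.55 × 10^-4 mol
[BrO3^-]_dilute = 5.55 × 10^-4 / 0.0198 = 0.0280 mol/L
[BrO3^-]_original = 0.0280 × 250.0/10.1 = 0.693 mol/L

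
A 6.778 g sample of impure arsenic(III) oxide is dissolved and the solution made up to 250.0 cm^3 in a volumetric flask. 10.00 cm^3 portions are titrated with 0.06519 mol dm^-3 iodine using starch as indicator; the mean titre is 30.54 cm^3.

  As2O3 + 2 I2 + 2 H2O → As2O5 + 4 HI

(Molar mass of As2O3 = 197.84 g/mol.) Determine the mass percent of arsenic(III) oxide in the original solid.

72.64 %

n(I2) per titration = 0.03054 × 0.06519 = 1.991 × 10^-3 mol
From the 1:2 ratio, n(As2O3) in each aliquot = 1/2 × 1.991 × 10^-3 = 9.955 × 10^-4 mol
n(As2O3) in the whole flask = 9.955 × 10^-4 × 250.0/10.00 = 0.02489 mol
mass of As2O3 = 0.02489 × 197.84 = 4.924 g
% As2O3 = 4.924 / 6.778 × 100 = 72.64 %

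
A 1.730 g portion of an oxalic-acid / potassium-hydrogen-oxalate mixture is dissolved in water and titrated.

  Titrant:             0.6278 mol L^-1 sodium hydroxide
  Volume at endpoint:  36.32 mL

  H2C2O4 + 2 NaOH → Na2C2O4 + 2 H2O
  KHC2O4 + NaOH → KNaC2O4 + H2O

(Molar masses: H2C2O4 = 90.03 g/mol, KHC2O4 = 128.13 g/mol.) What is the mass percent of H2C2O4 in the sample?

n(NaOH) = 0.03632 × 0.6278 = 0.02280 mol
Let x = n(H2C2O4), y = n(KHC2O4).
Titrant: 2x + 1y = 0.02280;  mass: 90.03x + 128.13y = 1.730
Solving, x = 7.168 × 10^-3 mol, y = 8.465 × 10^-3 mol
mass of H2C2O4 = 7.168 × 10^-3 × 90.03 = 0.6454 g
% H2C2O4 = 0.6454 / 1.730 × 100 = 37.30 %

37.30 %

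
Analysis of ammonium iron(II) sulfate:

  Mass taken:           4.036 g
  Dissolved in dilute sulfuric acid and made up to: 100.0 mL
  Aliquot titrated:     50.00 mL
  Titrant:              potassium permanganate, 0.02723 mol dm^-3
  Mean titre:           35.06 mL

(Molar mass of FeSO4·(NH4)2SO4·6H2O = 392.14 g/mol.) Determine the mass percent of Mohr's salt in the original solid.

92.76 %

MnO4^- + 5 Fe^2+ + 8 H^+ → Mn^2+ + 5 Fe^3+ + 4 H2O
n(KMnO4) per titration = 0.03506 × 0.02723 = 9.547 × 10^-4 mol
From the 5:1 ratio, n(FeSO4·(NH4)2SO4·6H2O) in each aliquot = 5/1 × 9.547 × 10^-4 = 4.773 × 10^-3 mol
n(FeSO4·(NH4)2SO4·6H2O) in the whole flask = 4.773 × 10^-3 × 100.0/50.00 = 9.547 × 10^-3 mol
mass of FeSO4·(NH4)2SO4·6H2O = 9.547 × 10^-3 × 392.14 = 3.744 g
% FeSO4·(NH4)2SO4·6H2O = 3.744 / 4.036 × 100 = 92.76 %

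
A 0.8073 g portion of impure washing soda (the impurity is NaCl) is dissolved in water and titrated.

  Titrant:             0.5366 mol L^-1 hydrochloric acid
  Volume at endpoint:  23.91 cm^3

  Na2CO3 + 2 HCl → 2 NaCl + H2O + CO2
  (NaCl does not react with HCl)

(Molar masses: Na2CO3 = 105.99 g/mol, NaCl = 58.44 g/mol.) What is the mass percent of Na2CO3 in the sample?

84.22 %

n(HCl) = 0.02391 × 0.5366 = 0.01283 mol
Let x = n(Na2CO3), y = n(NaCl).
Titrant: 2x = 0.01283;  mass: 105.99x + 58.44y = 0.8073
Solving, x = 6.415 × 10^-3 mol, y = 2.179 × 10^-3 mol
mass of Na2CO3 = 6.415 × 10^-3 × 105.99 = 0.6799 g
% Na2CO3 = 0.6799 / 0.8073 × 100 = 84.22 %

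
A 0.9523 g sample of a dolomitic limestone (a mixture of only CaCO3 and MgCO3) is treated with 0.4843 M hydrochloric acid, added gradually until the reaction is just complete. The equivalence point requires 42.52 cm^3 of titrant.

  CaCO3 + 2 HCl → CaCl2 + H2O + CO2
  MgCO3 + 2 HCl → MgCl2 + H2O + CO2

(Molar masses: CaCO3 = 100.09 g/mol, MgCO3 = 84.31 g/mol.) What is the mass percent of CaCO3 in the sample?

56.10 %

n(HCl) = 0.04252 × 0.4843 = 0.02059 mol
Let x = n(CaCO3), y = n(MgCO3).
Titrant: 2x + 2y = 0.02059;  mass: 100.09x + 84.31y = 0.9523
Solving, x = 5.338 × 10^-3 mol, y = 4.959 × 10^-3 mol
mass of CaCO3 = 5.338 × 10^-3 × 100.09 = 0.5342 g
% CaCO3 = 0.5342 / 0.9523 × 100 = 56.10 %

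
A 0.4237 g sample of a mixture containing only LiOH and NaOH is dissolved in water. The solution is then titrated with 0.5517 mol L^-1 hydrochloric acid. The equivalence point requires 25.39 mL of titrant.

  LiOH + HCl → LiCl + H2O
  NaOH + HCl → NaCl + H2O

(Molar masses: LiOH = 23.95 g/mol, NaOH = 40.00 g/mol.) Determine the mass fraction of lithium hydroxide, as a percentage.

48.11 %

n(HCl) = 0.02539 × 0.5517 = 0.01401 mol
Let x = n(LiOH), y = n(NaOH).
Titrant: 1x + 1y = 0.01401;  mass: 23.95x + 40.00y = 0.4237
Solving, x = 8.511 × 10^-3 mol, y = 5.496 × 10^-3 mol
mass of LiOH = 8.511 × 10^-3 × 23.95 = 0.2038 g
% LiOH = 0.2038 / 0.4237 × 100 = 48.11 %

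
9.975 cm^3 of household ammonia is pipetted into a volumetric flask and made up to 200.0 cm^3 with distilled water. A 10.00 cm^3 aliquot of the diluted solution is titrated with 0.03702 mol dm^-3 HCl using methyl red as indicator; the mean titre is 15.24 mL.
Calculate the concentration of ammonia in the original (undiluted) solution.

1.131 mol/L

NH3 + HCl → NH4Cl
n(HCl) = 0.01524 × 0.03702 = 5.642 × 10^-4 mol
n(NH3) in the aliquot = 5.642 × 10^-4 mol (1:1 ratio)
[NH3]_dilute = 5.642 × 10^-4 / 0.01000 = 0.05642 mol/L
Dilution factor = 200.0 / 9.975 = 20.05
[NH3]_stock = 0.05642 × 20.05 = 1.131 mol/L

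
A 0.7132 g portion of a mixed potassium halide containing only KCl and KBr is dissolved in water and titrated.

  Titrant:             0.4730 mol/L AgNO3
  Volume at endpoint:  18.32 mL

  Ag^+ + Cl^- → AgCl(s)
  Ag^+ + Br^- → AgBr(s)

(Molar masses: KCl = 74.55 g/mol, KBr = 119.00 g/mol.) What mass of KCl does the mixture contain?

n(AgNO3) = 0.01832 × 0.4730 = 8.665 × 10^-3 mol
Let x = n(KCl), y = n(KBr).
Titrant: 1x + 1y = 8.665 × 10^-3;  mass: 74.55x + 119.00y = 0.7132
Solving, x = 7.154 × 10^-3 mol, y = 1.512 × 10^-3 mol
mass of KCl = 7.154 × 10^-3 × 74.55 = 0.5333 g

0.5333 g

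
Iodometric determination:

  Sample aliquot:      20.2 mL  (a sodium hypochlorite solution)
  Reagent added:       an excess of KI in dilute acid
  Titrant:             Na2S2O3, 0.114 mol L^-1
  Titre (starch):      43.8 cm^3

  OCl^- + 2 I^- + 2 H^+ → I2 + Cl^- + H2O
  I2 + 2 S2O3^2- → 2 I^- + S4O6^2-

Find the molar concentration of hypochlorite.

0.124 mol/L

n(S2O3^2-) = 0.0438 × 0.114 = 4.99 × 10^-3 mol
n(I2) = n(S2O3^2-)/2 = 2.50 × 10^-3 mol
n(OCl^-) in the aliquot = 2.50 × 10^-3 mol (1:1 ratio)
[OCl^-] = 2.50 × 10^-3 / 0.0202 = 0.124 mol/L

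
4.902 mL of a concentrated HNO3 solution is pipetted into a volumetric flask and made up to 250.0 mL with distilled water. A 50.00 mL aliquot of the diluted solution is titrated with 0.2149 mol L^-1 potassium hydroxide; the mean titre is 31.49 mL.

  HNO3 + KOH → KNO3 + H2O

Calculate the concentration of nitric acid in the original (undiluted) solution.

6.902 mol/L

n(KOH) = 0.03149 × 0.2149 = 6.767 × 10^-3 mol
n(HNO3) in the aliquot = 6.767 × 10^-3 mol (1:1 ratio)
[HNO3]_dilute = 6.767 × 10^-3 / 0.05000 = 0.1353 mol/L
Dilution factor = 250.0 / 4.902 = 51.00
[HNO3]_stock = 0.1353 × 51.00 = 6.902 mol/L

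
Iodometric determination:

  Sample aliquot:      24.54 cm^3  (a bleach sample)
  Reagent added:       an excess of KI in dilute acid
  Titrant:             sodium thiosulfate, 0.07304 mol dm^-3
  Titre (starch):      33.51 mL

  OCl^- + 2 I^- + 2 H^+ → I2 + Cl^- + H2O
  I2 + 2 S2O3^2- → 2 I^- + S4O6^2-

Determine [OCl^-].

n(S2O3^2-) = 0.03351 × 0.07304 = 2.448 × 10^-3 mol
n(I2) = n(S2O3^2-)/2 = 1.224 × 10^-3 mol
n(OCl^-) in the aliquot = 1.224 × 10^-3 mol (1:1 ratio)
[OCl^-] = 1.224 × 10^-3 / 0.02454 = 0.04987 mol/L

0.04987 mol/L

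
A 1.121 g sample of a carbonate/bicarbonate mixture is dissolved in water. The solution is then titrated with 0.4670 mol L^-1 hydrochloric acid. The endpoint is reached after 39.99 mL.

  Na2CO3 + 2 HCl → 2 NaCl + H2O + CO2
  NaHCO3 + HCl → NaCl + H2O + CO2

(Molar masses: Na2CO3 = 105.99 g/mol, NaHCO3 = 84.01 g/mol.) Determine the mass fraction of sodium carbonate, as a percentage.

n(HCl) = 0.03999 × 0.4670 = 0.01868 mol
Let x = n(Na2CO3), y = n(NaHCO3).
Titrant: 2x + 1y = 0.01868;  mass: 105.99x + 84.01y = 1.121
Solving, x = 7.221 × 10^-3 mol, y = 4.233 × 10^-3 mol
mass of Na2CO3 = 7.221 × 10^-3 × 105.99 = 0.7653 g
% Na2CO3 = 0.7653 / 1.121 × 100 = 68.27 %

68.27 %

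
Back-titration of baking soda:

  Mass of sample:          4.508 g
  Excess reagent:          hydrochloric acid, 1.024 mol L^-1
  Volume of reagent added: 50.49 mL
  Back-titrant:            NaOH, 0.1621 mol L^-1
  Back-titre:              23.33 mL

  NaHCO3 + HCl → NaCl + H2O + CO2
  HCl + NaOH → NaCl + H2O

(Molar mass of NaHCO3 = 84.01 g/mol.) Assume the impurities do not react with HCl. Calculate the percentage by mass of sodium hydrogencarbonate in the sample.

89.30 %

n(HCl) added = 0.05049 × 1.024 = 0.05170 mol
n(NaOH) used in back-titration = 0.02333 × 0.1621 = 3.782 × 10^-3 mol
n(HCl) left over = 3.782 × 10^-3 mol (1:1 ratio)
n(HCl) consumed by analyte = 0.05170 − 3.782 × 10^-3 = 0.04792 mol
n(NaHCO3) = 0.04792 mol (1:1 ratio)
mass of NaHCO3 = 0.04792 × 84.01 = 4.026 g
% NaHCO3 = 4.026 / 4.508 × 100 = 89.30 %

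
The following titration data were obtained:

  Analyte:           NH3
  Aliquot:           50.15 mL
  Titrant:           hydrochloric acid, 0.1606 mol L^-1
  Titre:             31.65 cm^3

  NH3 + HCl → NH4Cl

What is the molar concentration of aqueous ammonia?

n(HCl) = 0.03165 L × 0.1606 mol/L = 5.083 × 10^-3 mol
n(NH3) = 5.083 × 10^-3 mol (1:1 mole ratio)
[NH3] = 5.083 × 10^-3 mol / 0.05015 L = 0.1014 mol/L

0.1014 mol/L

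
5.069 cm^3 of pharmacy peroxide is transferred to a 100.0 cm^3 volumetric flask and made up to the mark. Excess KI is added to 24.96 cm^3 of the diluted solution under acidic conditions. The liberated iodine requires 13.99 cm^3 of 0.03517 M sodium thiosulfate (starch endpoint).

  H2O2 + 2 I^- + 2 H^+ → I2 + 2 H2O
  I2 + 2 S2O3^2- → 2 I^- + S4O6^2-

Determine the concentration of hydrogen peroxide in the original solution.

n(S2O3^2-) = 0.01399 × 0.03517 = 4.920 × 10^-4 mol
n(I2) = n(S2O3^2-)/2 = 2.460 × 10^-4 mol
n(H2O2) in the aliquot = 2.460 × 10^-4 mol (1:1 ratio)
[H2O2]_dilute = 2.460 × 10^-4 / 0.02496 = 0.009856 mol/L
[H2O2]_original = 0.009856 × 100.0/5.069 = 0.1944 mol/L

0.1944 M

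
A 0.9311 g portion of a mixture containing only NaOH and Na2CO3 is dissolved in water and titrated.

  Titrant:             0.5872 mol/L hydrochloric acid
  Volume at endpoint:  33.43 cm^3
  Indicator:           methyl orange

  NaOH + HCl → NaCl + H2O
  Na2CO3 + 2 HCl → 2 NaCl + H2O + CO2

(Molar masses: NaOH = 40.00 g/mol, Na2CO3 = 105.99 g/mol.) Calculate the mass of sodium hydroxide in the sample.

n(HCl) = 0.03343 × 0.5872 = 0.01963 mol
Let x = n(NaOH), y = n(Na2CO3).
Titrant: 1x + 2y = 0.01963;  mass: 40.00x + 105.99y = 0.9311
Solving, x = 8.403 × 10^-3 mol, y = 5.614 × 10^-3 mol
mass of NaOH = 8.403 × 10^-3 × 40.00 = 0.3361 g

0.3361 g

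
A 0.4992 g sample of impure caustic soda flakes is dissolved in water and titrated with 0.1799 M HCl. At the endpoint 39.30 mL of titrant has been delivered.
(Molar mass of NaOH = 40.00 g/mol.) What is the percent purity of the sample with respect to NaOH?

56.65 %

NaOH + HCl → NaCl + H2O
n(HCl) = 0.03930 L × 0.1799 mol/L = 7.070 × 10^-3 mol
n(NaOH) = 7.070 × 10^-3 mol (1:1 ratio)
mass of NaOH = 7.070 × 10^-3 × 40.00 g/mol = 0.2828 g
% NaOH = 0.2828 / 0.4992 × 100 = 56.65 %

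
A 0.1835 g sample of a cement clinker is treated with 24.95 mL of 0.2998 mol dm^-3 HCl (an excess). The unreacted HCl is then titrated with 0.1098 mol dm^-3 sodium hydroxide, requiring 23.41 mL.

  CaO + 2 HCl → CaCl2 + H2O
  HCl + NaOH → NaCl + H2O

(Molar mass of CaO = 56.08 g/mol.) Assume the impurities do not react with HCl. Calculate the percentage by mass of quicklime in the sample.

75.02 %

n(HCl) added = 0.02495 × 0.2998 = 7.480 × 10^-3 mol
n(NaOH) used in back-titration = 0.02341 × 0.1098 = 2.570 × 10^-3 mol
n(HCl) left over = 2.570 × 10^-3 mol (1:1 ratio)
n(HCl) consumed by analyte = 7.480 × 10^-3 − 2.570 × 10^-3 = 4.910 × 10^-3 mol
From the 1:2 ratio, n(CaO) = 1/2 × 4.910 × 10^-3 = 2.455 × 10^-3 mol
mass of CaO = 2.455 × 10^-3 × 56.08 = 0.1377 g
% CaO = 0.1377 / 0.1835 × 100 = 75.02 %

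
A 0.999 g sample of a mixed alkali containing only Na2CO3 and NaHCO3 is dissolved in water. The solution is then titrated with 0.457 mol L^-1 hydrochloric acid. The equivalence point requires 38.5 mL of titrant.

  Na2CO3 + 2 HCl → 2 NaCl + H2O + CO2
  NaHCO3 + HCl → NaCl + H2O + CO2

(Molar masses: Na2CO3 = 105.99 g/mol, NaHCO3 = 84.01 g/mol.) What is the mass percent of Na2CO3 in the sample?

n(HCl) = 0.0385 × 0.457 = 0.0176 mol
Let x = n(Na2CO3), y = n(NaHCO3).
Titrant: 2x + 1y = 0.0176;  mass: 105.99x + 84.01y = 0.999
Solving, x = 7.72 × 10^-3 mol, y = 2.15 × 10^-3 mol
mass of Na2CO3 = 7.72 × 10^-3 × 105.99 = 0.819 g
% Na2CO3 = 0.819 / 0.999 × 100 = 81.9 %

81.9 %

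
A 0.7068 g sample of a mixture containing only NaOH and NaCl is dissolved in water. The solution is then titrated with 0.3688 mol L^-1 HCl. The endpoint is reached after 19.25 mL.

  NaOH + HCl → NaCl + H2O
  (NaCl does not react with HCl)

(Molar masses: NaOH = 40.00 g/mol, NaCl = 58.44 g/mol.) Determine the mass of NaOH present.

n(HCl) = 0.01925 × 0.3688 = 7.099 × 10^-3 mol
Let x = n(NaOH), y = n(NaCl).
Titrant: 1x = 7.099 × 10^-3;  mass: 40.00x + 58.44y = 0.7068
Solving, x = 7.099 × 10^-3 mol, y = 7.235 × 10^-3 mol
mass of NaOH = 7.099 × 10^-3 × 40.00 = 0.2840 g

0.2840 g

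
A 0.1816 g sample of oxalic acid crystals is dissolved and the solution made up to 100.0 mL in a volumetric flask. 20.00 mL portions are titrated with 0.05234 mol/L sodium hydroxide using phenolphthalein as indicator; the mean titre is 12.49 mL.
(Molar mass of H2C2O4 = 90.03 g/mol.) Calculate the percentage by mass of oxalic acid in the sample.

H2C2O4 + 2 NaOH → Na2C2O4 + 2 H2O
n(NaOH) per titration = 0.01249 × 0.05234 = 6.537 × 10^-4 mol
From the 1:2 ratio, n(H2C2O4) in each aliquot = 1/2 × 6.537 × 10^-4 = 3.269 × 10^-4 mol
n(H2C2O4) in the whole flask = 3.269 × 10^-4 × 100.0/20.00 = 1.634 × 10^-3 mol
mass of H2C2O4 = 1.634 × 10^-3 × 90.03 = 0.1471 g
% H2C2O4 = 0.1471 / 0.1816 × 100 = 81.02 %

81.02 %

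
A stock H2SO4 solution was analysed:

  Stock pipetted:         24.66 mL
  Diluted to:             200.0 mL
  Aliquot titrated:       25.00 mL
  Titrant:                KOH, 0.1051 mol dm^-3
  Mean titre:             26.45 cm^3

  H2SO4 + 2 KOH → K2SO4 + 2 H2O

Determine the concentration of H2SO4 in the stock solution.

0.4509 mol/L

n(KOH) = 0.02645 × 0.1051 = 2.780 × 10^-3 mol
From the 1:2 ratio, n(H2SO4) in the aliquot = 1/2 × 2.780 × 10^-3 = 1.390 × 10^-3 mol
[H2SO4]_dilute = 1.390 × 10^-3 / 0.02500 = 0.05560 mol/L
Dilution factor = 200.0 / 24.66 = 8.110
[H2SO4]_stock = 0.05560 × 8.110 = 0.4509 mol/L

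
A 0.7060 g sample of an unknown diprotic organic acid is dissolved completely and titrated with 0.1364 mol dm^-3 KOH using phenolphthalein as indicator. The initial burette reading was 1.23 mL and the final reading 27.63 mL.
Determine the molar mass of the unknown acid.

n(KOH) = 0.02640 L × 0.1364 mol/L = 3.601 × 10^-3 mol
From the 1:2 ratio, n(H2A) = 1/2 × 3.601 × 10^-3 = 1.800 × 10^-3 mol
M = m / n = 0.7060 g / 1.800 × 10^-3 mol = 392.1 g/mol

392.1 g/mol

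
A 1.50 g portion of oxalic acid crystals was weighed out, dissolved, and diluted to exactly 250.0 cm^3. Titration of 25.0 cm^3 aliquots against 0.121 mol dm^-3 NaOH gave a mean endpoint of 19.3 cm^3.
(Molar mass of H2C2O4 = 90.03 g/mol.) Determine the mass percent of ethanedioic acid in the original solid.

70.1 %

H2C2O4 + 2 NaOH → Na2C2O4 + 2 H2O
n(NaOH) per titration = 0.0193 × 0.121 = 2.34 × 10^-3 mol
From the 1:2 ratio, n(H2C2O4) in each aliquot = 1/2 × 2.34 × 10^-3 = 1.17 × 10^-3 mol
n(H2C2O4) in the whole flask = 1.17 × 10^-3 × 250.0/25.0 = 0.0117 mol
mass of H2C2O4 = 0.0117 × 90.03 = 1.05 g
% H2C2O4 = 1.05 / 1.50 × 100 = 70.1 %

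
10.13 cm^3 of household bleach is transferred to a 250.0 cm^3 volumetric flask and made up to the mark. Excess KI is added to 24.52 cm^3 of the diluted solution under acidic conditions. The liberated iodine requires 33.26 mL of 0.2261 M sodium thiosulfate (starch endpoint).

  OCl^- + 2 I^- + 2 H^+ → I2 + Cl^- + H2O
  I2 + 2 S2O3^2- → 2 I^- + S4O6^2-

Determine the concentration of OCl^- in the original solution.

n(S2O3^2-) = 0.03326 × 0.2261 = 7.520 × 10^-3 mol
n(I2) = n(S2O3^2-)/2 = 3.760 × 10^-3 mol
n(OCl^-) in the aliquot = 3.760 × 10^-3 mol (1:1 ratio)
[OCl^-]_dilute = 3.760 × 10^-3 / 0.02452 = 0.1533 mol/L
[OCl^-]_original = 0.1533 × 250.0/10.13 = 3.784 mol/L

3.784 M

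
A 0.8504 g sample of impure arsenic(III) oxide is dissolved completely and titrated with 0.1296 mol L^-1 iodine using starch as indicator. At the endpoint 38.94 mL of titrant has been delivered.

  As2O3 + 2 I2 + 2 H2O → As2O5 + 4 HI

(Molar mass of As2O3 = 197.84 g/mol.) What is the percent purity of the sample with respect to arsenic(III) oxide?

58.70 %

n(I2) = 0.03894 L × 0.1296 mol/L = 5.047 × 10^-3 mol
From the 1:2 ratio, n(As2O3) = 1/2 × 5.047 × 10^-3 = 2.523 × 10^-3 mol
mass of As2O3 = 2.523 × 10^-3 × 197.84 g/mol = 0.4992 g
% As2O3 = 0.4992 / 0.8504 × 100 = 58.70 %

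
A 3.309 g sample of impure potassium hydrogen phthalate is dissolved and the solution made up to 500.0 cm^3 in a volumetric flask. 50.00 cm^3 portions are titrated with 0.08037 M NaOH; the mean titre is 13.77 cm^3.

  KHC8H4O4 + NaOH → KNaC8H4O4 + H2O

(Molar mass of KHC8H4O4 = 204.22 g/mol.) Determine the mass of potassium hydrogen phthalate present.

n(NaOH) per titration = 0.01377 × 0.08037 = 1.107 × 10^-3 mol
n(KHC8H4O4) in each aliquot = 1.107 × 10^-3 mol (1:1 ratio)
n(KHC8H4O4) in the whole flask = 1.107 × 10^-3 × 500.0/50.00 = 0.01107 mol
mass of KHC8H4O4 = 0.01107 × 204.22 = 2.260 g

2.260 g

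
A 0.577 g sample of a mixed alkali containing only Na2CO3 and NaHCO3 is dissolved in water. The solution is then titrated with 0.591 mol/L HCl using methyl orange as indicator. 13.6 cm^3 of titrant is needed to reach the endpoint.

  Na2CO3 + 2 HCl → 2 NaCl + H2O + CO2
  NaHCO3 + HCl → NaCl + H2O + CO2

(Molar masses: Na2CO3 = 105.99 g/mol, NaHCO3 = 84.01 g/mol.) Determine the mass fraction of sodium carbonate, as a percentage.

29.1 %

n(HCl) = 0.0136 × 0.591 = 8.04 × 10^-3 mol
Let x = n(Na2CO3), y = n(NaHCO3).
Titrant: 2x + 1y = 8.04 × 10^-3;  mass: 105.99x + 84.01y = 0.577
Solving, x = 1.58 × 10^-3 mol, y = 4.87 × 10^-3 mol
mass of Na2CO3 = 1.58 × 10^-3 × 105.99 = 0.168 g
% Na2CO3 = 0.168 / 0.577 × 100 = 29.1 %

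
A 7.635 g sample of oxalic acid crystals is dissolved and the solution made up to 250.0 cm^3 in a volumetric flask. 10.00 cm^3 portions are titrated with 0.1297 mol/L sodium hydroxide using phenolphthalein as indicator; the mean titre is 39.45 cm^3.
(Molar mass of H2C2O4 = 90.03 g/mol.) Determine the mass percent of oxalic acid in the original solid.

H2C2O4 + 2 NaOH → Na2C2O4 + 2 H2O
n(NaOH) per titration = 0.03945 × 0.1297 = 5.117 × 10^-3 mol
From the 1:2 ratio, n(H2C2O4) in each aliquot = 1/2 × 5.117 × 10^-3 = 2.558 × 10^-3 mol
n(H2C2O4) in the whole flask = 2.558 × 10^-3 × 250.0/10.00 = 0.06396 mol
mass of H2C2O4 = 0.06396 × 90.03 = 5.758 g
% H2C2O4 = 5.758 / 7.635 × 100 = 75.42 %

75.42 %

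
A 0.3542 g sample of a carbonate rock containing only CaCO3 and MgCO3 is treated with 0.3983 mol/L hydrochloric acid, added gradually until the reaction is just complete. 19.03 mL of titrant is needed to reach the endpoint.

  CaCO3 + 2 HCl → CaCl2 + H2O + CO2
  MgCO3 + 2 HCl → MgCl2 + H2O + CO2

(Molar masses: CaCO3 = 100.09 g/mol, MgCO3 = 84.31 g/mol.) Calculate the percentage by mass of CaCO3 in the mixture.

62.10 %

n(HCl) = 0.01903 × 0.3983 = 7.580 × 10^-3 mol
Let x = n(CaCO3), y = n(MgCO3).
Titrant: 2x + 2y = 7.580 × 10^-3;  mass: 100.09x + 84.31y = 0.3542
Solving, x = 2.198 × 10^-3 mol, y = 1.592 × 10^-3 mol
mass of CaCO3 = 2.198 × 10^-3 × 100.09 = 0.2200 g
% CaCO3 = 0.2200 / 0.3542 × 100 = 62.10 %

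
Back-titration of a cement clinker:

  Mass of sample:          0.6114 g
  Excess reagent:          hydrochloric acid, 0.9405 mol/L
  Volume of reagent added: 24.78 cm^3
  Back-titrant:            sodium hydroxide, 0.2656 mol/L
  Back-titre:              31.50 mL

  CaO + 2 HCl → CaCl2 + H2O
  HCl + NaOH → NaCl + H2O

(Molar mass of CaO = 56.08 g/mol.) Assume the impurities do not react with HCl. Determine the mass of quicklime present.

0.4189 g

n(HCl) added = 0.02478 × 0.9405 = 0.02331 mol
n(NaOH) used in back-titration = 0.03150 × 0.2656 = 8.366 × 10^-3 mol
n(HCl) left over = 8.366 × 10^-3 mol (1:1 ratio)
n(HCl) consumed by analyte = 0.02331 − 8.366 × 10^-3 = 0.01494 mol
From the 1:2 ratio, n(CaO) = 1/2 × 0.01494 = 7.470 × 10^-3 mol
mass of CaO = 7.470 × 10^-3 × 56.08 = 0.4189 g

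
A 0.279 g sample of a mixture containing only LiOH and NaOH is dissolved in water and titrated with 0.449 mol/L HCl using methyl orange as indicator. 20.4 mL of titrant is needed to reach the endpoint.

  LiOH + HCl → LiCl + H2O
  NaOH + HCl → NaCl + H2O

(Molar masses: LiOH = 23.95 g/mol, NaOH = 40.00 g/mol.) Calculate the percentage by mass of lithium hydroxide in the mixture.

n(HCl) = 0.0204 × 0.449 = 9.16 × 10^-3 mol
Let x = n(LiOH), y = n(NaOH).
Titrant: 1x + 1y = 9.16 × 10^-3;  mass: 23.95x + 40.00y = 0.279
Solving, x = 5.44 × 10^-3 mol, y = 3.72 × 10^-3 mol
mass of LiOH = 5.44 × 10^-3 × 23.95 = 0.130 g
% LiOH = 0.130 / 0.279 × 100 = 46.7 %

46.7 %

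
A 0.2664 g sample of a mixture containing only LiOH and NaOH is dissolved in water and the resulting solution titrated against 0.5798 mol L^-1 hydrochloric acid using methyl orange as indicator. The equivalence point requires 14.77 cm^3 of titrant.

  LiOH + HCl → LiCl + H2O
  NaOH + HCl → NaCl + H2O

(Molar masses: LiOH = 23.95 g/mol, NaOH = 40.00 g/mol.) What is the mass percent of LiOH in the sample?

42.65 %

n(HCl) = 0.01477 × 0.5798 = 8.564 × 10^-3 mol
Let x = n(LiOH), y = n(NaOH).
Titrant: 1x + 1y = 8.564 × 10^-3;  mass: 23.95x + 40.00y = 0.2664
Solving, x = 4.744 × 10^-3 mol, y = 3.819 × 10^-3 mol
mass of LiOH = 4.744 × 10^-3 × 23.95 = 0.1136 g
% LiOH = 0.1136 / 0.2664 × 100 = 42.65 %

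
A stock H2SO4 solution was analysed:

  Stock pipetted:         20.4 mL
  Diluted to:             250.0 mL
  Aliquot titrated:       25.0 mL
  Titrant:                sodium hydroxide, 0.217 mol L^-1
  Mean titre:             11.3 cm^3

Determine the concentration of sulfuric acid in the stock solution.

0.601 mol/L

H2SO4 + 2 NaOH → Na2SO4 + 2 H2O
n(NaOH) = 0.0113 × 0.217 = 2.45 × 10^-3 mol
From the 1:2 ratio, n(H2SO4) in the aliquot = 1/2 × 2.45 × 10^-3 = 1.23 × 10^-3 mol
[H2SO4]_dilute = 1.23 × 10^-3 / 0.0250 = 0.0490 mol/L
Dilution factor = 250.0 / 20.4 = 12.25
[H2SO4]_stock = 0.0490 × 12.25 = 0.601 mol/L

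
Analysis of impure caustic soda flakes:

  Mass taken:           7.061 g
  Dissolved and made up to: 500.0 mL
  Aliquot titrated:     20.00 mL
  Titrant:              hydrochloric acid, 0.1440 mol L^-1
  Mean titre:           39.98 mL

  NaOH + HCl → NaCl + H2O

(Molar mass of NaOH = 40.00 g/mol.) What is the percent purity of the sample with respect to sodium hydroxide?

81.53 %

n(HCl) per titration = 0.03998 × 0.1440 = 5.757 × 10^-3 mol
n(NaOH) in each aliquot = 5.757 × 10^-3 mol (1:1 ratio)
n(NaOH) in the whole flask = 5.757 × 10^-3 × 500.0/20.00 = 0.1439 mol
mass of NaOH = 0.1439 × 40.00 = 5.757 g
% NaOH = 5.757 / 7.061 × 100 = 81.53 %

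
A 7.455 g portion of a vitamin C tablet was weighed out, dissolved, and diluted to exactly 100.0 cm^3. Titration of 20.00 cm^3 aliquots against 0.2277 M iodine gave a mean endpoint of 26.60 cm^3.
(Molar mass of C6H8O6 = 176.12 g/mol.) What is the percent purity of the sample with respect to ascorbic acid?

71.54 %

C6H8O6 + I2 → C6H6O6 + 2 HI
n(I2) per titration = 0.02660 × 0.2277 = 6.057 × 10^-3 mol
n(C6H8O6) in each aliquot = 6.057 × 10^-3 mol (1:1 ratio)
n(C6H8O6) in the whole flask = 6.057 × 10^-3 × 100.0/20.00 = 0.03028 mol
mass of C6H8O6 = 0.03028 × 176.12 = 5.334 g
% C6H8O6 = 5.334 / 7.455 × 100 = 71.54 %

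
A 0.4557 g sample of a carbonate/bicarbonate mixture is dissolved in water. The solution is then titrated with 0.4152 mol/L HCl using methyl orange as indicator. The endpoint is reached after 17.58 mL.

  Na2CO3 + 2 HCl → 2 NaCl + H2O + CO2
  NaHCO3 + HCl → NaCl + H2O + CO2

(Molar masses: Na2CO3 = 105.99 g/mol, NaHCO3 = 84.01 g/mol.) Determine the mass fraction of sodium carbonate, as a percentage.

n(HCl) = 0.01758 × 0.4152 = 7.299 × 10^-3 mol
Let x = n(Na2CO3), y = n(NaHCO3).
Titrant: 2x + 1y = 7.299 × 10^-3;  mass: 105.99x + 84.01y = 0.4557
Solving, x = 2.539 × 10^-3 mol, y = 2.221 × 10^-3 mol
mass of Na2CO3 = 2.539 × 10^-3 × 105.99 = 0.2691 g
% Na2CO3 = 0.2691 / 0.4557 × 100 = 59.06 %

59.06 %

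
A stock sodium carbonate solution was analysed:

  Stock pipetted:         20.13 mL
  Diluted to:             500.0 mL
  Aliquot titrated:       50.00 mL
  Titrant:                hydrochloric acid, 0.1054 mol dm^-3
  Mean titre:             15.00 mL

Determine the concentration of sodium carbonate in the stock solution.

0.3927 mol/L

Na2CO3 + 2 HCl → 2 NaCl + H2O + CO2
n(HCl) = 0.01500 × 0.1054 = 1.581 × 10^-3 mol
From the 1:2 ratio, n(Na2CO3) in the aliquot = 1/2 × 1.581 × 10^-3 = 7.905 × 10^-4 mol
[Na2CO3]_dilute = 7.905 × 10^-4 / 0.05000 = 0.01581 mol/L
Dilution factor = 500.0 / 20.13 = 24.84
[Na2CO3]_stock = 0.01581 × 24.84 = 0.3927 mol/L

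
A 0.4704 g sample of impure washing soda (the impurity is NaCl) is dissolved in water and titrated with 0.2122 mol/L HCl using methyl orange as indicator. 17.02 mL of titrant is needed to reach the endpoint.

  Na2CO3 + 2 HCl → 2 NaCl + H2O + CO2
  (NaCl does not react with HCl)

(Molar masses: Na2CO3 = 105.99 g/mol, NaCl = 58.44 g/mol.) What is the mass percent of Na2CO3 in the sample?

40.69 %

n(HCl) = 0.01702 × 0.2122 = 3.612 × 10^-3 mol
Let x = n(Na2CO3), y = n(NaCl).
Titrant: 2x = 3.612 × 10^-3;  mass: 105.99x + 58.44y = 0.4704
Solving, x = 1.806 × 10^-3 mol, y = 4.774 × 10^-3 mol
mass of Na2CO3 = 1.806 × 10^-3 × 105.99 = 0.1914 g
% Na2CO3 = 0.1914 / 0.4704 × 100 = 40.69 %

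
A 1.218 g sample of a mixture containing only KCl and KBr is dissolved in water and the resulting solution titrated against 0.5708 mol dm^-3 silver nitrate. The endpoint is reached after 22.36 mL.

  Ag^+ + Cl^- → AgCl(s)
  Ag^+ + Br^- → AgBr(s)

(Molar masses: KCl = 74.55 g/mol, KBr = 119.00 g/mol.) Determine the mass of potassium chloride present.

n(AgNO3) = 0.02236 × 0.5708 = 0.01276 mol
Let x = n(KCl), y = n(KBr).
Titrant: 1x + 1y = 0.01276;  mass: 74.55x + 119.00y = 1.218
Solving, x = 6.767 × 10^-3 mol, y = 5.996 × 10^-3 mol
mass of KCl = 6.767 × 10^-3 × 74.55 = 0.5045 g

0.5045 g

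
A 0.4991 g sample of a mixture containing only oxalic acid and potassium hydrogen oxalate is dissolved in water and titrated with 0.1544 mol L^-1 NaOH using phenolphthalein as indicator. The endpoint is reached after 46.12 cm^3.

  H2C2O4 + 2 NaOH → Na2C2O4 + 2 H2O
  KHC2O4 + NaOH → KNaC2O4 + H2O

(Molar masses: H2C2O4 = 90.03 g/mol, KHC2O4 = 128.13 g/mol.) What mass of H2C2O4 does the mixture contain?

0.2238 g

n(NaOH) = 0.04612 × 0.1544 = 7.121 × 10^-3 mol
Let x = n(H2C2O4), y = n(KHC2O4).
Titrant: 2x + 1y = 7.121 × 10^-3;  mass: 90.03x + 128.13y = 0.4991
Solving, x = 2.486 × 10^-3 mol, y = 2.148 × 10^-3 mol
mass of H2C2O4 = 2.486 × 10^-3 × 90.03 = 0.2238 g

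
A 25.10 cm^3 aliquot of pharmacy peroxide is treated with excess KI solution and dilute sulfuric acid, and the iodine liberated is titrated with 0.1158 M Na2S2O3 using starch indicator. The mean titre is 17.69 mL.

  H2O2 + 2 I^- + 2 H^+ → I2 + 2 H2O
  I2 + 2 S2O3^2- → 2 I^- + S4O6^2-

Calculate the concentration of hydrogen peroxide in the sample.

n(S2O3^2-) = 0.01769 × 0.1158 = 2.049 × 10^-3 mol
n(I2) = n(S2O3^2-)/2 = 1.024 × 10^-3 mol
n(H2O2) in the aliquot = 1.024 × 10^-3 mol (1:1 ratio)
[H2O2] = 1.024 × 10^-3 / 0.02510 = 0.04081 mol/L

0.04081 M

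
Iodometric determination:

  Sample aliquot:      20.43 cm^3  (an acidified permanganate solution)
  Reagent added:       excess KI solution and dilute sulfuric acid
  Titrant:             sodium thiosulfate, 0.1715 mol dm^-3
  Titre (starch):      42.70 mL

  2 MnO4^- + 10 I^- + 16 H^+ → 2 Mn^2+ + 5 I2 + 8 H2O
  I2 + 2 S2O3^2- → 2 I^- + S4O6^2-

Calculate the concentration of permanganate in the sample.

0.07169 mol/L

n(S2O3^2-) = 0.04270 × 0.1715 = 7.323 × 10^-3 mol
n(I2) = n(S2O3^2-)/2 = 3.662 × 10^-3 mol
From the 2:5 ratio, n(MnO4^-) in the aliquot = 2/5 × 3.662 × 10^-3 = 1.465 × 10^-3 mol
[MnO4^-] = 1.465 × 10^-3 / 0.02043 = 0.07169 mol/L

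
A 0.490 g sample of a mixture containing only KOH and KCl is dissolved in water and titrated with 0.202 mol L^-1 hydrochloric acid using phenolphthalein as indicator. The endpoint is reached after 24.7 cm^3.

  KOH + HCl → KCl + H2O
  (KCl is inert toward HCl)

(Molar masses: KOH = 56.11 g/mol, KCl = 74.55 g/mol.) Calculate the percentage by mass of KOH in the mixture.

n(HCl) = 0.0247 × 0.202 = 4.99 × 10^-3 mol
Let x = n(KOH), y = n(KCl).
Titrant: 1x = 4.99 × 10^-3;  mass: 56.11x + 74.55y = 0.490
Solving, x = 4.99 × 10^-3 mol, y = 2.82 × 10^-3 mol
mass of KOH = 4.99 × 10^-3 × 56.11 = 0.280 g
% KOH = 0.280 / 0.490 × 100 = 57.1 %

57.1 %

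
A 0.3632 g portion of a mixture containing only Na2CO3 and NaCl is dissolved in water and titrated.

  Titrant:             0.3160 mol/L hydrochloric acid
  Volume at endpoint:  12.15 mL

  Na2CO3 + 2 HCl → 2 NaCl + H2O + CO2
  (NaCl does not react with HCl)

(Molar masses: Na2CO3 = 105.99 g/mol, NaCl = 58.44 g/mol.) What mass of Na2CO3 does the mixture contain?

0.2035 g

n(HCl) = 0.01215 × 0.3160 = 3.839 × 10^-3 mol
Let x = n(Na2CO3), y = n(NaCl).
Titrant: 2x = 3.839 × 10^-3;  mass: 105.99x + 58.44y = 0.3632
Solving, x = 1.920 × 10^-3 mol, y = 2.733 × 10^-3 mol
mass of Na2CO3 = 1.920 × 10^-3 × 105.99 = 0.2035 g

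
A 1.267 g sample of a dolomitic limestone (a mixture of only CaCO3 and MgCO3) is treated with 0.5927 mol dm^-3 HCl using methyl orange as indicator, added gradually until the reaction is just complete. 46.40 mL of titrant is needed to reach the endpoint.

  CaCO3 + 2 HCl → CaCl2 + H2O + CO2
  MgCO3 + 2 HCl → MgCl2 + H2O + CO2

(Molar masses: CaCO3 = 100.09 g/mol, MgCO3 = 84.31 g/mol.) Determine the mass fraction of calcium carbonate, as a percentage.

53.91 %

n(HCl) = 0.04640 × 0.5927 = 0.02750 mol
Let x = n(CaCO3), y = n(MgCO3).
Titrant: 2x + 2y = 0.02750;  mass: 100.09x + 84.31y = 1.267
Solving, x = 6.824 × 10^-3 mol, y = 6.927 × 10^-3 mol
mass of CaCO3 = 6.824 × 10^-3 × 100.09 = 0.6830 g
% CaCO3 = 0.6830 / 1.267 × 100 = 53.91 %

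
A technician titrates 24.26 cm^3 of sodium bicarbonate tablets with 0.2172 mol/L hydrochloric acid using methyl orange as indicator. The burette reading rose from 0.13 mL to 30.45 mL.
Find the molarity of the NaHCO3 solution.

NaHCO3 + HCl → NaCl + H2O + CO2
n(HCl) = 0.03032 L × 0.2172 mol/L = 6.586 × 10^-3 mol
n(NaHCO3) = 6.586 × 10^-3 mol (1:1 mole ratio)
[NaHCO3] = 6.586 × 10^-3 mol / 0.02426 L = 0.2715 mol/L

0.2715 mol/L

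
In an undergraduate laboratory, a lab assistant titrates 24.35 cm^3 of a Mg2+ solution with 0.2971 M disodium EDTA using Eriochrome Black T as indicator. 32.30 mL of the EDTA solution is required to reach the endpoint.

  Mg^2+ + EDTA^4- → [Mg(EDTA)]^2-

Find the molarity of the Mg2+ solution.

n(EDTA) = 0.03230 L × 0.2971 mol/L = 9.596 × 10^-3 mol
n(Mg2+) = 9.596 × 10^-3 mol (1:1 mole ratio)
[Mg2+] = 9.596 × 10^-3 mol / 0.02435 L = 0.3941 mol/L

0.3941 M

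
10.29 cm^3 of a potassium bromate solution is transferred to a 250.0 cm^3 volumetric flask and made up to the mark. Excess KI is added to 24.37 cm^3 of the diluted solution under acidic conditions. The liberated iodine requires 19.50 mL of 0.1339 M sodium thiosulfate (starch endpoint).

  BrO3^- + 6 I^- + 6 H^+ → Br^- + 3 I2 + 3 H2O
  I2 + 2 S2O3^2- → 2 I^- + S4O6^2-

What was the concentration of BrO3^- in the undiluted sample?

n(S2O3^2-) = 0.01950 × 0.1339 = 2.611 × 10^-3 mol
n(I2) = n(S2O3^2-)/2 = 1.306 × 10^-3 mol
From the 1:3 ratio, n(BrO3^-) in the aliquot = 1/3 × 1.306 × 10^-3 = 4.352 × 10^-4 mol
[BrO3^-]_dilute = 4.352 × 10^-4 / 0.02437 = 0.01786 mol/L
[BrO3^-]_original = 0.01786 × 250.0/10.29 = 0.4338 mol/L

0.4338 M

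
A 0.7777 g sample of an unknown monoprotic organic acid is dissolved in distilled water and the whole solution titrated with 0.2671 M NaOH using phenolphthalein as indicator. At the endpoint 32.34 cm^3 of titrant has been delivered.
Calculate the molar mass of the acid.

90.03 g/mol

n(NaOH) = 0.03234 L × 0.2671 mol/L = 8.638 × 10^-3 mol
n(HA) = 8.638 × 10^-3 mol (1:1 ratio)
M = m / n = 0.7777 g / 8.638 × 10^-3 mol = 90.03 g/mol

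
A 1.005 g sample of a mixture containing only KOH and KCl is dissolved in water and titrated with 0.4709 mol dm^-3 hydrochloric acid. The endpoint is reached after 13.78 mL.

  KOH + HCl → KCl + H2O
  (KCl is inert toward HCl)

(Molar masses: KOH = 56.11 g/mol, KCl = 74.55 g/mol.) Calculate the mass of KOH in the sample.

n(HCl) = 0.01378 × 0.4709 = 6.489 × 10^-3 mol
Let x = n(KOH), y = n(KCl).
Titrant: 1x = 6.489 × 10^-3;  mass: 56.11x + 74.55y = 1.005
Solving, x = 6.489 × 10^-3 mol, y = 8.597 × 10^-3 mol
mass of KOH = 6.489 × 10^-3 × 56.11 = 0.3641 g

0.3641 g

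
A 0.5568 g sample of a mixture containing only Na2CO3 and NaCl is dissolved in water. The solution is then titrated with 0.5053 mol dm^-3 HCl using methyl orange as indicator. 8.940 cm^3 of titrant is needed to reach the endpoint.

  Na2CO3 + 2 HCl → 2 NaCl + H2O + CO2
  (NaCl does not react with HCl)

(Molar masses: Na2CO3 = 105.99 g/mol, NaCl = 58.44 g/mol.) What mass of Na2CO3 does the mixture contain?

n(HCl) = 0.008940 × 0.5053 = 4.517 × 10^-3 mol
Let x = n(Na2CO3), y = n(NaCl).
Titrant: 2x = 4.517 × 10^-3;  mass: 105.99x + 58.44y = 0.5568
Solving, x = 2.259 × 10^-3 mol, y = 5.431 × 10^-3 mol
mass of Na2CO3 = 2.259 × 10^-3 × 105.99 = 0.2394 g

0.2394 g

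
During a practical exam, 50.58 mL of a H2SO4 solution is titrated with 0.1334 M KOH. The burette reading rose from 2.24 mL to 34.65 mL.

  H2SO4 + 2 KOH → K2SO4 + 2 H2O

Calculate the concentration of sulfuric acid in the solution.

n(KOH) = 0.03241 L × 0.1334 mol/L = 4.323 × 10^-3 mol
From the 1:2 mole ratio, n(H2SO4) = 1/2 × 4.323 × 10^-3 = 2.162 × 10^-3 mol
[H2SO4] = 2.162 × 10^-3 mol / 0.05058 L = 0.04274 mol/L

0.04274 M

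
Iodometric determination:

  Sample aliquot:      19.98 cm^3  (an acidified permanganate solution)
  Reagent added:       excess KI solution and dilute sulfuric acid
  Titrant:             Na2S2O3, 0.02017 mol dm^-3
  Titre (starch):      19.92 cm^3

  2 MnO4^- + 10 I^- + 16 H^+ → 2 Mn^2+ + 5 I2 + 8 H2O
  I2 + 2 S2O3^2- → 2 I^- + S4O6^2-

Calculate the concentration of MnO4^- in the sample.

0.004022 mol/L

n(S2O3^2-) = 0.01992 × 0.02017 = 4.018 × 10^-4 mol
n(I2) = n(S2O3^2-)/2 = 2.009 × 10^-4 mol
From the 2:5 ratio, n(MnO4^-) in the aliquot = 2/5 × 2.009 × 10^-4 = 8.036 × 10^-5 mol
[MnO4^-] = 8.036 × 10^-5 / 0.01998 = 0.004022 mol/L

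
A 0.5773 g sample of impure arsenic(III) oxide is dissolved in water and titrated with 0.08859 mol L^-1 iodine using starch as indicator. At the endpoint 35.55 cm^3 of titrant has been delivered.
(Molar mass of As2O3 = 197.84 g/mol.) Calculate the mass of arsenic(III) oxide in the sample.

As2O3 + 2 I2 + 2 H2O → As2O5 + 4 HI
n(I2) = 0.03555 L × 0.08859 mol/L = 3.149 × 10^-3 mol
From the 1:2 ratio, n(As2O3) = 1/2 × 3.149 × 10^-3 = 1.575 × 10^-3 mol
mass of As2O3 = 1.575 × 10^-3 × 197.84 g/mol = 0.3115 g

0.3115 g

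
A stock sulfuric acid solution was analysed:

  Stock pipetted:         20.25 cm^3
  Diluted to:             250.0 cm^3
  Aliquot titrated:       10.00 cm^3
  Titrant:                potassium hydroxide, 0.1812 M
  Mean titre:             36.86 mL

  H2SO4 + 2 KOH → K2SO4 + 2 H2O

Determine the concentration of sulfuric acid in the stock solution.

4.123 M

n(KOH) = 0.03686 × 0.1812 = 6.679 × 10^-3 mol
From the 1:2 ratio, n(H2SO4) in the aliquot = 1/2 × 6.679 × 10^-3 = 3.340 × 10^-3 mol
[H2SO4]_dilute = 3.340 × 10^-3 / 0.01000 = 0.3340 mol/L
Dilution factor = 250.0 / 20.25 = 12.35
[H2SO4]_stock = 0.3340 × 12.35 = 4.123 mol/L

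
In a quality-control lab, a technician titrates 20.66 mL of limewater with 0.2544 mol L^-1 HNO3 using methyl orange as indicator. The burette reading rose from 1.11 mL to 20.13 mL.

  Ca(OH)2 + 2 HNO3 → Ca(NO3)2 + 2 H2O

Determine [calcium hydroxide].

n(HNO3) = 0.01902 L × 0.2544 mol/L = 4.839 × 10^-3 mol
From the 1:2 mole ratio, n(Ca(OH)2) = 1/2 × 4.839 × 10^-3 = 2.419 × 10^-3 mol
[Ca(OH)2] = 2.419 × 10^-3 mol / 0.02066 L = 0.1171 mol/L

0.1171 mol/L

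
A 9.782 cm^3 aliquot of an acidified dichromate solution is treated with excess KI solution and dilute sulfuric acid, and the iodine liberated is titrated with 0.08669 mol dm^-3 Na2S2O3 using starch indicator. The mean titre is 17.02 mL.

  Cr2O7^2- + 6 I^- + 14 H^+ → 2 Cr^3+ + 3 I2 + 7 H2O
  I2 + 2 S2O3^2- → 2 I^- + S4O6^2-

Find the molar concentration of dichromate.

n(S2O3^2-) = 0.01702 × 0.08669 = 1.475 × 10^-3 mol
n(I2) = n(S2O3^2-)/2 = 7.377 × 10^-4 mol
From the 1:3 ratio, n(Cr2O7^2-) in the aliquot = 1/3 × 7.377 × 10^-4 = 2.459 × 10^-4 mol
[Cr2O7^2-] = 2.459 × 10^-4 / 0.009782 = 0.02514 mol/L

0.02514 mol/L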